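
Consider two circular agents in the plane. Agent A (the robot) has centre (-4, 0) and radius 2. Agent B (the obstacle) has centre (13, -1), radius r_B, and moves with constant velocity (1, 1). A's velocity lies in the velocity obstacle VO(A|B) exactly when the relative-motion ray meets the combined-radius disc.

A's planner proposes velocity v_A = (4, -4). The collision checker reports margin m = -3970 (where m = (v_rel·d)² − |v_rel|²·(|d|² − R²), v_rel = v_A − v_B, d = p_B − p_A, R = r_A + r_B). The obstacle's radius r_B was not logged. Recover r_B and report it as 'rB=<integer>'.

m = -3970
d = (17, -1);  v_rel = (3, -5),  |v_rel|² = 34
v_rel×d = (3)·(-1) − (-5)·(17) = 82
since m = R²·34 − 82²:  R² = (6724 + -3970) / 34 = 81
R = √81 = 9  ⇒  r_B = 9 − 2 = 7

rB=7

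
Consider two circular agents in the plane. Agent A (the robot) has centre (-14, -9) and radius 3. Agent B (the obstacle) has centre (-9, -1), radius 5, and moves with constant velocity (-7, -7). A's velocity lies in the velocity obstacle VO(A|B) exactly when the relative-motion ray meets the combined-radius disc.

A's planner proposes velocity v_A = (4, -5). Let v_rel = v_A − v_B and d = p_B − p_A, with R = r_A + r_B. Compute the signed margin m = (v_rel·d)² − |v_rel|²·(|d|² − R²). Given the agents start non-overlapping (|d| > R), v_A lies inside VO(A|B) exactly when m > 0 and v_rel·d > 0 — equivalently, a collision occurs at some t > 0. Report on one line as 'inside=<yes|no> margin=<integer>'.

d = (5, 8),  |d|² = 89;  R = 3+5 = 8,  c = 89−8² = 25
v_rel = (11, 2),  |v_rel|² = 125;  v_rel·d = (11)·(5) + (2)·(8) = 71
125·t² − 142·t + 25 = 0  ⇒  m = 71² − 125·25 = 1916
m = 1916 > 0,  v_rel·d = 71 > 0  ⇒  inside

inside=yes margin=1916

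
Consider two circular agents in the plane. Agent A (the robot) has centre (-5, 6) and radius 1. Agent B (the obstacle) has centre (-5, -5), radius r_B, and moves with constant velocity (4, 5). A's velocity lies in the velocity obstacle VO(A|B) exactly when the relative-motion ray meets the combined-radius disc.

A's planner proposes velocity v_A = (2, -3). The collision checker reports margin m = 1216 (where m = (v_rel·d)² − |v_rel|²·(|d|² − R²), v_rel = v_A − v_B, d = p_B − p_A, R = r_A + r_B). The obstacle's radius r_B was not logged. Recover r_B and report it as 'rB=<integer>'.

m = 1216
d = (0, -11);  v_rel = (-2, -8),  |v_rel|² = 68
v_rel×d = (-2)·(-11) − (-8)·(0) = 22
since m = R²·68 − 22²:  R² = (484 + 1216) / 68 = 25
R = √25 = 5  ⇒  r_B = 5 − 1 = 4

rB=4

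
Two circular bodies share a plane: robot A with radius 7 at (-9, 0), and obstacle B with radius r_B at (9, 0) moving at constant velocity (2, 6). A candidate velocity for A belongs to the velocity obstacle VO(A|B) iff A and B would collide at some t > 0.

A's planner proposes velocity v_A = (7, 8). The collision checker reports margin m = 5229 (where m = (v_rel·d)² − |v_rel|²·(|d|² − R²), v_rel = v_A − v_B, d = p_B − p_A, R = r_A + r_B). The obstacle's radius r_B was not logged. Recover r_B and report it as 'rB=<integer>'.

m = 5229
d = (18, 0);  v_rel = (5, 2),  |v_rel|² = 29
v_rel×d = (5)·(0) − (2)·(18) = -36
since m = R²·29 − (-36)²:  R² = (1296 + 5229) / 29 = 225
R = √225 = 15  ⇒  r_B = 15 − 7 = 8

rB=8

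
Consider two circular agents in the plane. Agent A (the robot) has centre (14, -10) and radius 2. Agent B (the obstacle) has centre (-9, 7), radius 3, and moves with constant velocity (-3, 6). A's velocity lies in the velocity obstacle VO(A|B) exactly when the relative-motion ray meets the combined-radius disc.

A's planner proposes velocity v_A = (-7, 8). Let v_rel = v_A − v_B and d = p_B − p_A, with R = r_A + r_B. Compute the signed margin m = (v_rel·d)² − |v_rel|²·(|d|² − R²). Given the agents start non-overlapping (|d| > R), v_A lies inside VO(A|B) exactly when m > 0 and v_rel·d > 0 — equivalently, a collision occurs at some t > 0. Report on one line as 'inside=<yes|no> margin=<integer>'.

d = (-23, 17),  |d|² = 818;  R = 2+3 = 5,  c = 818−5² = 793
v_rel = (-4, 2),  |v_rel|² = 20;  v_rel·d = (-4)·(-23) + (2)·(17) = 126
20·t² − 252·t + 793 = 0  ⇒  m = 126² − 20·793 = 16
m = 16 > 0,  v_rel·d = 126 > 0  ⇒  inside

inside=yes margin=16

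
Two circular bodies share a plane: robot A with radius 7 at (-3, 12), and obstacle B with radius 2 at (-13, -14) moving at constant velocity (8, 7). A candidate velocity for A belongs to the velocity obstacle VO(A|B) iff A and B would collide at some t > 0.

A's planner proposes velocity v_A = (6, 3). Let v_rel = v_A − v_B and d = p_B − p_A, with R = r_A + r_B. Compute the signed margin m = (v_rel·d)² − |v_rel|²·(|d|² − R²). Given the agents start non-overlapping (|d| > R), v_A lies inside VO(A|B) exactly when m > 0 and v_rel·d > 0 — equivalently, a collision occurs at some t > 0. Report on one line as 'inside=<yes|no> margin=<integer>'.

d = (-10, -26),  |d|² = 776;  R = 7+2 = 9,  c = 776−9² = 695
v_rel = (-2, -4),  |v_rel|² = 20;  v_rel·d = (-2)·(-10) + (-4)·(-26) = 124
20·t² − 248·t + 695 = 0  ⇒  m = 124² − 20·695 = 1476
m = 1476 > 0,  v_rel·d = 124 > 0  ⇒  inside

inside=yes margin=1476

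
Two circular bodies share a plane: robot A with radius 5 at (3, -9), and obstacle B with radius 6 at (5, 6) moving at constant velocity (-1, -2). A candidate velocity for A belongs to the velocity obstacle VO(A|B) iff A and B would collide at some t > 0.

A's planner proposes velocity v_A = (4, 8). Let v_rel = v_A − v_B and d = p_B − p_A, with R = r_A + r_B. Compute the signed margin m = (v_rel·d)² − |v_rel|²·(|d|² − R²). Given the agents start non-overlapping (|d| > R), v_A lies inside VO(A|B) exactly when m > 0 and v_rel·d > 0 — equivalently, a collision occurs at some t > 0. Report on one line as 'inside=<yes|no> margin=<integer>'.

d = (2, 15),  |d|² = 229;  R = 5+6 = 11,  c = 229−11² = 108
v_rel = (5, 10),  |v_rel|² = 125;  v_rel·d = (5)·(2) + (10)·(15) = 160
125·t² − 320·t + 108 = 0  ⇒  m = 160² − 125·108 = 12100
m = 12100 > 0,  v_rel·d = 160 > 0  ⇒  inside

inside=yes margin=12100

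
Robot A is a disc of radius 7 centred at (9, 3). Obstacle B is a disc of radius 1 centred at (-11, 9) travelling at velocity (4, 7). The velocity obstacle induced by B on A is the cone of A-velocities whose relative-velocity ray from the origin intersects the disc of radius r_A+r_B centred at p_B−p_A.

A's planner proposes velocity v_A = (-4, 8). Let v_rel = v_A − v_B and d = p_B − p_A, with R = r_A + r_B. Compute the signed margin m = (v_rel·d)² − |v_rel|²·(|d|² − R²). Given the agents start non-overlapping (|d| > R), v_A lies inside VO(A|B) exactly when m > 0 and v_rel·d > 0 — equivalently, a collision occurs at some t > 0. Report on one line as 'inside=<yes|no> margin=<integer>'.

d = (-20, 6),  |d|² = 436;  R = 7+1 = 8,  c = 436−8² = 372
v_rel = (-8, 1),  |v_rel|² = 65;  v_rel·d = (-8)·(-20) + (1)·(6) = 166
65·t² − 332·t + 372 = 0  ⇒  m = 166² − 65·372 = 3376
m = 3376 > 0,  v_rel·d = 166 > 0  ⇒  inside

inside=yes margin=3376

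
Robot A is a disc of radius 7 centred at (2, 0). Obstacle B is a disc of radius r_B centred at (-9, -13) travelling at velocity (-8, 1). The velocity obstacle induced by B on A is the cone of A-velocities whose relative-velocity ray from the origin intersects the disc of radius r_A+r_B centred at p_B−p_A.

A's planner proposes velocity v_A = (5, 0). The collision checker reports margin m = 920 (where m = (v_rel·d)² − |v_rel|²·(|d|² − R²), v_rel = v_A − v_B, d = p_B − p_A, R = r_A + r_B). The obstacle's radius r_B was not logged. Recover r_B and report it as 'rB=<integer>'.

m = 920
d = (-11, -13);  v_rel = (13, -1),  |v_rel|² = 170
v_rel×d = (13)·(-13) − (-1)·(-11) = -180
since m = R²·170 − (-180)²:  R² = (32400 + 920) / 170 = 196
R = √196 = 14  ⇒  r_B = 14 − 7 = 7

rB=7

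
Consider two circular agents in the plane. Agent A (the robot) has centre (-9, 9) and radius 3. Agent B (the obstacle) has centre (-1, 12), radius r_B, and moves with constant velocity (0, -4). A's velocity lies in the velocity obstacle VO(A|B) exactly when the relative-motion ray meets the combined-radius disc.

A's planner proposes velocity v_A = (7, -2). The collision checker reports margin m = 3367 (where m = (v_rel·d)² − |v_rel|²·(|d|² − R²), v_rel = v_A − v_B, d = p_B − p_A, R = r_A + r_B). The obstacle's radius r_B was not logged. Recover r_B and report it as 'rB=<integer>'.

m = 3367
d = (8, 3);  v_rel = (7, 2),  |v_rel|² = 53
v_rel×d = (7)·(3) − (2)·(8) = 5
since m = R²·53 − 5²:  R² = (25 + 3367) / 53 = 64
R = √64 = 8  ⇒  r_B = 8 − 3 = 5

rB=5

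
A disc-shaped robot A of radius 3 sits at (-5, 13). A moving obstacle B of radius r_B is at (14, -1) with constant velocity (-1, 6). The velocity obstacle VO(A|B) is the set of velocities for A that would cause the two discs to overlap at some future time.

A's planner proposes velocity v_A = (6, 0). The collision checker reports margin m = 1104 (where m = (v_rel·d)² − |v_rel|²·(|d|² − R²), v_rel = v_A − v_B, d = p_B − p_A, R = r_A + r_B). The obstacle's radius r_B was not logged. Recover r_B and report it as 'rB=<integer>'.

m = 1104
d = (19, -14);  v_rel = (7, -6),  |v_rel|² = 85
v_rel×d = (7)·(-14) − (-6)·(19) = 16
since m = R²·85 − 16²:  R² = (256 + 1104) / 85 = 16
R = √16 = 4  ⇒  r_B = 4 − 3 = 1

rB=1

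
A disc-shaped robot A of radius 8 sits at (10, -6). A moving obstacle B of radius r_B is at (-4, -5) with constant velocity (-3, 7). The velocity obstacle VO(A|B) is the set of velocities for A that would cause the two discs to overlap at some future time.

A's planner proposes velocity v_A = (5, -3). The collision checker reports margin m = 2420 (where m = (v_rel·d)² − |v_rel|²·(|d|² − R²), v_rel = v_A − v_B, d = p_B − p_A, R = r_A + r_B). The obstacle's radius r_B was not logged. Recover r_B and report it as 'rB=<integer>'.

m = 2420
d = (-14, 1);  v_rel = (8, -10),  |v_rel|² = 164
v_rel×d = (8)·(1) − (-10)·(-14) = -132
since m = R²·164 − (-132)²:  R² = (17424 + 2420) / 164 = 121
R = √121 = 11  ⇒  r_B = 11 − 8 = 3

rB=3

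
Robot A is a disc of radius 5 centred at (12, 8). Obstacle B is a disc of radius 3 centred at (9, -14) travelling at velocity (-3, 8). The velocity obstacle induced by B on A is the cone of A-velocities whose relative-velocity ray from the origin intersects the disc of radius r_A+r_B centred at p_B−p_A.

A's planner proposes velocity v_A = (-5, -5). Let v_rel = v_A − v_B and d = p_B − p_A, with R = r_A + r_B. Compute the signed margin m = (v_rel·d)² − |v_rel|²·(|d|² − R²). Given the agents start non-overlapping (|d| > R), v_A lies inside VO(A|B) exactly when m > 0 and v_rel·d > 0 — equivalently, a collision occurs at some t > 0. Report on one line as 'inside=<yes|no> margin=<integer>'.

d = (-3, -22),  |d|² = 493;  R = 5+3 = 8,  c = 493−8² = 429
v_rel = (-2, -13),  |v_rel|² = 173;  v_rel·d = (-2)·(-3) + (-13)·(-22) = 292
173·t² − 584·t + 429 = 0  ⇒  m = 292² − 173·429 = 11047
m = 11047 > 0,  v_rel·d = 292 > 0  ⇒  inside

inside=yes margin=11047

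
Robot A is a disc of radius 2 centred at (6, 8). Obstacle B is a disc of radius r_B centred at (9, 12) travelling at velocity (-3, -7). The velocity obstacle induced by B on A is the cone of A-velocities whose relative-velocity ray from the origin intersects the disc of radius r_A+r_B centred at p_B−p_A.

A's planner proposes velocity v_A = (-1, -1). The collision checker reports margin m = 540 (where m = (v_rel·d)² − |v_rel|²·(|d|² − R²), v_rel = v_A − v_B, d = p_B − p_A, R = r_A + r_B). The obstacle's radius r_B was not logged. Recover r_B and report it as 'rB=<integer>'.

m = 540
d = (3, 4);  v_rel = (2, 6),  |v_rel|² = 40
v_rel×d = (2)·(4) − (6)·(3) = -10
since m = R²·40 − (-10)²:  R² = (100 + 540) / 40 = 16
R = √16 = 4  ⇒  r_B = 4 − 2 = 2

rB=2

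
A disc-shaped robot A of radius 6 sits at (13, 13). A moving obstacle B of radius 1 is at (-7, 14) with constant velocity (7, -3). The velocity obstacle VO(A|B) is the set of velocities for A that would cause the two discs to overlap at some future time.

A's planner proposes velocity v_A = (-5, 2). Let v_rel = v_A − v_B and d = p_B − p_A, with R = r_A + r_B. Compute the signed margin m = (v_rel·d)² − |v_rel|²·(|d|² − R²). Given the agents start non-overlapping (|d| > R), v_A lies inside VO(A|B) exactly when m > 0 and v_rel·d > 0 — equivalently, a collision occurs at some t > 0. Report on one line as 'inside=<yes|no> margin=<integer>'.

d = (-20, 1),  |d|² = 401;  R = 6+1 = 7,  c = 401−7² = 352
v_rel = (-12, 5),  |v_rel|² = 169;  v_rel·d = (-12)·(-20) + (5)·(1) = 245
169·t² − 490·t + 352 = 0  ⇒  m = 245² − 169·352 = 537
m = 537 > 0,  v_rel·d = 245 > 0  ⇒  inside

inside=yes margin=537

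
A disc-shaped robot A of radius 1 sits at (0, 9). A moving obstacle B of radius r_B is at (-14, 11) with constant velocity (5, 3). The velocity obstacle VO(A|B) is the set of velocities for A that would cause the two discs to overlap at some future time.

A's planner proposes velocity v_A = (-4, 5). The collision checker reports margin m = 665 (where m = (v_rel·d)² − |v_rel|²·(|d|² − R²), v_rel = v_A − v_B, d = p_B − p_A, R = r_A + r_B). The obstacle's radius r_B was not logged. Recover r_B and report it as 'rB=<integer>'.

m = 665
d = (-14, 2);  v_rel = (-9, 2),  |v_rel|² = 85
v_rel×d = (-9)·(2) − (2)·(-14) = 10
since m = R²·85 − 10²:  R² = (100 + 665) / 85 = 9
R = √9 = 3  ⇒  r_B = 3 − 1 = 2

rB=2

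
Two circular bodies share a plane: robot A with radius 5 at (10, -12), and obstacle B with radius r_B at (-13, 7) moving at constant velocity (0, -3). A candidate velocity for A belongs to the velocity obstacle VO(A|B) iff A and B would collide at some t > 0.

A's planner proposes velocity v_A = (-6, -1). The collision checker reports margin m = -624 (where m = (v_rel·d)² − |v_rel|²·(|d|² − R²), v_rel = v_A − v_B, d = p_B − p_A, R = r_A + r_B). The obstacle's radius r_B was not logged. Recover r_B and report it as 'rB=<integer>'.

m = -624
d = (-23, 19);  v_rel = (-6, 2),  |v_rel|² = 40
v_rel×d = (-6)·(19) − (2)·(-23) = -68
since m = R²·40 − (-68)²:  R² = (4624 + -624) / 40 = 100
R = √100 = 10  ⇒  r_B = 10 − 5 = 5

rB=5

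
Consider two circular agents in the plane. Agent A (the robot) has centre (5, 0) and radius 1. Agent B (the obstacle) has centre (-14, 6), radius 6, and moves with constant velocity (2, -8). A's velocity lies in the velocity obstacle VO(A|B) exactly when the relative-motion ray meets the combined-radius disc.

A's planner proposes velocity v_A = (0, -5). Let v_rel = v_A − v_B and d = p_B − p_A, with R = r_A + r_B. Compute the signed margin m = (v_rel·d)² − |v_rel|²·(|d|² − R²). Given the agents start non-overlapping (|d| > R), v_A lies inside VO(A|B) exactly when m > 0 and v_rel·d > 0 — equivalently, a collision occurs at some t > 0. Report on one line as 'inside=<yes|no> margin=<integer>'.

d = (-19, 6),  |d|² = 397;  R = 1+6 = 7,  c = 397−7² = 348
v_rel = (-2, 3),  |v_rel|² = 13;  v_rel·d = (-2)·(-19) + (3)·(6) = 56
13·t² − 112·t + 348 = 0  ⇒  m = 56² − 13·348 = -1388
m = -1388 < 0,  v_rel·d = 56 > 0  ⇒  outside

inside=no margin=-1388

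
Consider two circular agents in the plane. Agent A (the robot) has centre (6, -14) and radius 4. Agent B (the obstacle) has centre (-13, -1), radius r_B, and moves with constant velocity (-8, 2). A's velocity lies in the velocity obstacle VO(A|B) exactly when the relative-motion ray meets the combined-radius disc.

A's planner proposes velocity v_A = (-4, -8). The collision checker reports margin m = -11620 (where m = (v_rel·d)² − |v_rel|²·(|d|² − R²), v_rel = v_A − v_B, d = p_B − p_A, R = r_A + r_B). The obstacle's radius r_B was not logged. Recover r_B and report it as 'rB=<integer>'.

m = -11620
d = (-19, 13);  v_rel = (4, -10),  |v_rel|² = 116
v_rel×d = (4)·(13) − (-10)·(-19) = -138
since m = R²·116 − (-138)²:  R² = (19044 + -11620) / 116 = 64
R = √64 = 8  ⇒  r_B = 8 − 4 = 4

rB=4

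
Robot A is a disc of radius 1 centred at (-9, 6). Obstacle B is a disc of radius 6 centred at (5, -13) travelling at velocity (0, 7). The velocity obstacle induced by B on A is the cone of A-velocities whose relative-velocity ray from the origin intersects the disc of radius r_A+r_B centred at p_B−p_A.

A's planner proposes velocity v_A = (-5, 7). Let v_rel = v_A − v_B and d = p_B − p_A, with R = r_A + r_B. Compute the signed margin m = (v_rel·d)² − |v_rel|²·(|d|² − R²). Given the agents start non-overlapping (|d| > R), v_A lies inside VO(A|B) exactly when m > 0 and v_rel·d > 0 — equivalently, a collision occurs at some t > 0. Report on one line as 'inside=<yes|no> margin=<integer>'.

d = (14, -19),  |d|² = 557;  R = 1+6 = 7,  c = 557−7² = 508
v_rel = (-5, 0),  |v_rel|² = 25;  v_rel·d = (-5)·(14) + (0)·(-19) = -70
25·t² + 140·t + 508 = 0  ⇒  m = (-70)² − 25·508 = -7800
m = -7800 < 0,  v_rel·d = -70 < 0  ⇒  outside

inside=no margin=-7800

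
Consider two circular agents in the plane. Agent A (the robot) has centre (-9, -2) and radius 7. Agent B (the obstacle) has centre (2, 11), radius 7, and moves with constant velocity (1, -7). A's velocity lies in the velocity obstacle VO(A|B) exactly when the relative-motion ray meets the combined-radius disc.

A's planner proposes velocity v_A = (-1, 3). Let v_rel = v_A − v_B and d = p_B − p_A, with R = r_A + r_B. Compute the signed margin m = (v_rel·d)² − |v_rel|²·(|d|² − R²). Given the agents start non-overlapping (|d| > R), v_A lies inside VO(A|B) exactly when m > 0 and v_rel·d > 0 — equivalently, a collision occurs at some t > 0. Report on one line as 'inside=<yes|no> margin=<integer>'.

d = (11, 13),  |d|² = 290;  R = 7+7 = 14,  c = 290−14² = 94
v_rel = (-2, 10),  |v_rel|² = 104;  v_rel·d = (-2)·(11) + (10)·(13) = 108
104·t² − 216·t + 94 = 0  ⇒  m = 108² − 104·94 = 1888
m = 1888 > 0,  v_rel·d = 108 > 0  ⇒  inside

inside=yes margin=1888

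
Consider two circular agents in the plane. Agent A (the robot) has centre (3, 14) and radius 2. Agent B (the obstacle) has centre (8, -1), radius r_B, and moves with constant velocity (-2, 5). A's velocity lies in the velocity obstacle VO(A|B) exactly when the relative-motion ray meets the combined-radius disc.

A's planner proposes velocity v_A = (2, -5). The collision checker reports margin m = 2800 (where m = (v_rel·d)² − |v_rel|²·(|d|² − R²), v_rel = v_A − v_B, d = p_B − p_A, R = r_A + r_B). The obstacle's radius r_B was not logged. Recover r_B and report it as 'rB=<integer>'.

m = 2800
d = (5, -15);  v_rel = (4, -10),  |v_rel|² = 116
v_rel×d = (4)·(-15) − (-10)·(5) = -10
since m = R²·116 − (-10)²:  R² = (100 + 2800) / 116 = 25
R = √25 = 5  ⇒  r_B = 5 − 2 = 3

rB=3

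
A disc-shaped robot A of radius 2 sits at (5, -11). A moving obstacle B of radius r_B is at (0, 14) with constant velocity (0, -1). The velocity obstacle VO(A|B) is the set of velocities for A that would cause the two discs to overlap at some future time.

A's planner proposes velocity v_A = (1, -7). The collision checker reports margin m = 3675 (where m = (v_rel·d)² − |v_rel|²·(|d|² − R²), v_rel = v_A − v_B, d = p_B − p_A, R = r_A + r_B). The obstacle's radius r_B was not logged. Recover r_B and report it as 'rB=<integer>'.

m = 3675
d = (-5, 25);  v_rel = (1, -6),  |v_rel|² = 37
v_rel×d = (1)·(25) − (-6)·(-5) = -5
since m = R²·37 − (-5)²:  R² = (25 + 3675) / 37 = 100
R = √100 = 10  ⇒  r_B = 10 − 2 = 8

rB=8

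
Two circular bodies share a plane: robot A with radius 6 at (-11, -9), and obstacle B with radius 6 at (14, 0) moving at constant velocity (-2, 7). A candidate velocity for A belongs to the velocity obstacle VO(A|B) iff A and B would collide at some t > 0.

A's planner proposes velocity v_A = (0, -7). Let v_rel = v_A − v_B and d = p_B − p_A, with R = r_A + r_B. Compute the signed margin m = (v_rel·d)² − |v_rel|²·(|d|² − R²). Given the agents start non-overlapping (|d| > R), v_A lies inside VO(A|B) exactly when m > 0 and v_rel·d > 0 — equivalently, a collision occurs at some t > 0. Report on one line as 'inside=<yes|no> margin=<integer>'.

d = (25, 9),  |d|² = 706;  R = 6+6 = 12,  c = 706−12² = 562
v_rel = (2, -14),  |v_rel|² = 200;  v_rel·d = (2)·(25) + (-14)·(9) = -76
200·t² + 152·t + 562 = 0  ⇒  m = (-76)² − 200·562 = -106624
m = -106624 < 0,  v_rel·d = -76 < 0  ⇒  outside

inside=no margin=-106624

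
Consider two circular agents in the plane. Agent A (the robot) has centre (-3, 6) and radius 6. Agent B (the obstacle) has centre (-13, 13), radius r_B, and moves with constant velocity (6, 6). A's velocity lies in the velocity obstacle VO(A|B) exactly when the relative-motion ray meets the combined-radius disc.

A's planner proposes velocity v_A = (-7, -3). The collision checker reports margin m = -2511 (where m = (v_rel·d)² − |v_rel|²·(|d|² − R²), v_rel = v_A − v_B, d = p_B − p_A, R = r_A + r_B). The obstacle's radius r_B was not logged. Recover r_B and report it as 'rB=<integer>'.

m = -2511
d = (-10, 7);  v_rel = (-13, -9),  |v_rel|² = 250
v_rel×d = (-13)·(7) − (-9)·(-10) = -181
since m = R²·250 − (-181)²:  R² = (32761 + -2511) / 250 = 121
R = √121 = 11  ⇒  r_B = 11 − 6 = 5

rB=5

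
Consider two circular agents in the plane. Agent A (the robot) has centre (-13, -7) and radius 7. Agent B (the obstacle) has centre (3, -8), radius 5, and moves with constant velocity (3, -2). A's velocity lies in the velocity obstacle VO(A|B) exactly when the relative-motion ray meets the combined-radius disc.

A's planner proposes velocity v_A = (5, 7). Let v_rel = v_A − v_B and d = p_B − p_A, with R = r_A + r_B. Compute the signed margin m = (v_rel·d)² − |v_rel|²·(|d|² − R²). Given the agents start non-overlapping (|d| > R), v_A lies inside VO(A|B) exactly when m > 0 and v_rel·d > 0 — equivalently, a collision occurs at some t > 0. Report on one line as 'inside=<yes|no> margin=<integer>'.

d = (16, -1),  |d|² = 257;  R = 7+5 = 12,  c = 257−12² = 113
v_rel = (2, 9),  |v_rel|² = 85;  v_rel·d = (2)·(16) + (9)·(-1) = 23
85·t² − 46·t + 113 = 0  ⇒  m = 23² − 85·113 = -9076
m = -9076 < 0,  v_rel·d = 23 > 0  ⇒  outside

inside=no margin=-9076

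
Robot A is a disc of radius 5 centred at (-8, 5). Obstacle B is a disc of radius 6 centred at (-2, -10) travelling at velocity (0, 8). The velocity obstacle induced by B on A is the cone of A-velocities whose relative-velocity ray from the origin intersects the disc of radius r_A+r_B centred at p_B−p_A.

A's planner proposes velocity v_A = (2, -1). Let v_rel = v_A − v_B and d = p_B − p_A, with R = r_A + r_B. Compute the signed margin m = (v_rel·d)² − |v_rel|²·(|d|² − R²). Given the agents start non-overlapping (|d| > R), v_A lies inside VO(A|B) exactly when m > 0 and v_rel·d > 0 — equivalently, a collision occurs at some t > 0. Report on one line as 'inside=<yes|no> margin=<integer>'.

d = (6, -15),  |d|² = 261;  R = 5+6 = 11,  c = 261−11² = 140
v_rel = (2, -9),  |v_rel|² = 85;  v_rel·d = (2)·(6) + (-9)·(-15) = 147
85·t² − 294·t + 140 = 0  ⇒  m = 147² − 85·140 = 9709
m = 9709 > 0,  v_rel·d = 147 > 0  ⇒  inside

inside=yes margin=9709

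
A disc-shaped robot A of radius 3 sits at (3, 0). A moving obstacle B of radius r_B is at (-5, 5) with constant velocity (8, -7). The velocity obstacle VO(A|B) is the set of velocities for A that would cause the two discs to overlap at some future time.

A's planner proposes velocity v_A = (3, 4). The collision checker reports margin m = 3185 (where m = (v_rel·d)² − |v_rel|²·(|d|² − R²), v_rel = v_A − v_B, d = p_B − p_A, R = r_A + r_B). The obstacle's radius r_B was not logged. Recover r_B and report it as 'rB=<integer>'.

m = 3185
d = (-8, 5);  v_rel = (-5, 11),  |v_rel|² = 146
v_rel×d = (-5)·(5) − (11)·(-8) = 63
since m = R²·146 − 63²:  R² = (3969 + 3185) / 146 = 49
R = √49 = 7  ⇒  r_B = 7 − 3 = 4

rB=4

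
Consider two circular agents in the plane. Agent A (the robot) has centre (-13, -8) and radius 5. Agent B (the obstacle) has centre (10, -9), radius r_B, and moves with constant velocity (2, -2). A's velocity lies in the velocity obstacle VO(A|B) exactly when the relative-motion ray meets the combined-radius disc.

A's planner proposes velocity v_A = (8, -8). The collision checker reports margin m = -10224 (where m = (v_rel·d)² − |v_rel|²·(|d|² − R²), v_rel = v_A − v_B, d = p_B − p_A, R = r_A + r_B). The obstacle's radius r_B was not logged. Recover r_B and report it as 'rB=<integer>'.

m = -10224
d = (23, -1);  v_rel = (6, -6),  |v_rel|² = 72
v_rel×d = (6)·(-1) − (-6)·(23) = 132
since m = R²·72 − 132²:  R² = (17424 + -10224) / 72 = 100
R = √100 = 10  ⇒  r_B = 10 − 5 = 5

rB=5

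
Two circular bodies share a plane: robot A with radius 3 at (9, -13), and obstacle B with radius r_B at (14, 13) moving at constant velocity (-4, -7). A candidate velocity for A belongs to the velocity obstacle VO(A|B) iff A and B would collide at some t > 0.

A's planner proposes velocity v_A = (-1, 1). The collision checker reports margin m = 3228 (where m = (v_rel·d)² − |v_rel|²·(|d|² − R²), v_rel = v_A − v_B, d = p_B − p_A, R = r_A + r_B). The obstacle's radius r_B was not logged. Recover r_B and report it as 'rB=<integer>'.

m = 3228
d = (5, 26);  v_rel = (3, 8),  |v_rel|² = 73
v_rel×d = (3)·(26) − (8)·(5) = 38
since m = R²·73 − 38²:  R² = (1444 + 3228) / 73 = 64
R = √64 = 8  ⇒  r_B = 8 − 3 = 5

rB=5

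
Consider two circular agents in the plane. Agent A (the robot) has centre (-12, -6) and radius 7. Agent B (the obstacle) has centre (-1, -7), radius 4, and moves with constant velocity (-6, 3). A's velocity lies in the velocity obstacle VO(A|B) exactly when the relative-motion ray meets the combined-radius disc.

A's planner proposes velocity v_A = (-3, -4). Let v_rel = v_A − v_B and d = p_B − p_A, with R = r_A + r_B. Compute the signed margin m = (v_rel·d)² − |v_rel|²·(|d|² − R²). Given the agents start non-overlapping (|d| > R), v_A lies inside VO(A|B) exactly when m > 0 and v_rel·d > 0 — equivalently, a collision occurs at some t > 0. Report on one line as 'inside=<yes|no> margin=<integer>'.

d = (11, -1),  |d|² = 122;  R = 7+4 = 11,  c = 122−11² = 1
v_rel = (3, -7),  |v_rel|² = 58;  v_rel·d = (3)·(11) + (-7)·(-1) = 40
58·t² − 80·t + 1 = 0  ⇒  m = 40² − 58·1 = 1542
m = 1542 > 0,  v_rel·d = 40 > 0  ⇒  inside

inside=yes margin=1542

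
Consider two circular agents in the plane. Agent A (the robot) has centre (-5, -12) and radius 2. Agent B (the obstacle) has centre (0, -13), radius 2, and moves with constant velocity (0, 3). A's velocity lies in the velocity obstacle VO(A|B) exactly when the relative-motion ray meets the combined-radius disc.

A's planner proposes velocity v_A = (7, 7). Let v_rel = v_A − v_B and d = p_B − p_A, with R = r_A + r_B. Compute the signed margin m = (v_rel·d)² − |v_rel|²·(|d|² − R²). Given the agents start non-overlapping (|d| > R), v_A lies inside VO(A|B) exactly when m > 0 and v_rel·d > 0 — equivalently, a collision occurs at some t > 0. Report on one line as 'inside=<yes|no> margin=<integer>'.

d = (5, -1),  |d|² = 26;  R = 2+2 = 4,  c = 26−4² = 10
v_rel = (7, 4),  |v_rel|² = 65;  v_rel·d = (7)·(5) + (4)·(-1) = 31
65·t² − 62·t + 10 = 0  ⇒  m = 31² − 65·10 = 311
m = 311 > 0,  v_rel·d = 31 > 0  ⇒  inside

inside=yes margin=311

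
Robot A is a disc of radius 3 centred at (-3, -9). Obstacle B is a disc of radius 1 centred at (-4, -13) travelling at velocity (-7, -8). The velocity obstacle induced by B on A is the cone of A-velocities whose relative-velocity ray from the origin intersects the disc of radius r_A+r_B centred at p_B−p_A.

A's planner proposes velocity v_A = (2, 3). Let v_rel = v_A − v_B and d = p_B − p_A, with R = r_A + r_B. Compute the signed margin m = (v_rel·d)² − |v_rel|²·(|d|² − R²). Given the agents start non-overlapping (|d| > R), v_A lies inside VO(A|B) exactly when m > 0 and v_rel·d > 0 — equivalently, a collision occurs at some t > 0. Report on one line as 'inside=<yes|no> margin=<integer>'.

d = (-1, -4),  |d|² = 17;  R = 3+1 = 4,  c = 17−4² = 1
v_rel = (9, 11),  |v_rel|² = 202;  v_rel·d = (9)·(-1) + (11)·(-4) = -53
202·t² + 106·t + 1 = 0  ⇒  m = (-53)² − 202·1 = 2607
m = 2607 > 0,  v_rel·d = -53 < 0  ⇒  outside

inside=no margin=2607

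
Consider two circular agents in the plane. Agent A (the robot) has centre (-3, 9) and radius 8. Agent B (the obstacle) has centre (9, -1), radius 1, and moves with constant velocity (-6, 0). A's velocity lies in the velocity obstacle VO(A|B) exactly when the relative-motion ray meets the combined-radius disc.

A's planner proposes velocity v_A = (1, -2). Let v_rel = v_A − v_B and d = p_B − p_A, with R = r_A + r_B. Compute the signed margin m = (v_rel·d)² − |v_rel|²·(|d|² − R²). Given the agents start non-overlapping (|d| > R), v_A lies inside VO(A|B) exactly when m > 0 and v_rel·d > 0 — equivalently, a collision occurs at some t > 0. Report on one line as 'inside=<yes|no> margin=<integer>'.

d = (12, -10),  |d|² = 244;  R = 8+1 = 9,  c = 244−9² = 163
v_rel = (7, -2),  |v_rel|² = 53;  v_rel·d = (7)·(12) + (-2)·(-10) = 104
53·t² − 208·t + 163 = 0  ⇒  m = 104² − 53·163 = 2177
m = 2177 > 0,  v_rel·d = 104 > 0  ⇒  inside

inside=yes margin=2177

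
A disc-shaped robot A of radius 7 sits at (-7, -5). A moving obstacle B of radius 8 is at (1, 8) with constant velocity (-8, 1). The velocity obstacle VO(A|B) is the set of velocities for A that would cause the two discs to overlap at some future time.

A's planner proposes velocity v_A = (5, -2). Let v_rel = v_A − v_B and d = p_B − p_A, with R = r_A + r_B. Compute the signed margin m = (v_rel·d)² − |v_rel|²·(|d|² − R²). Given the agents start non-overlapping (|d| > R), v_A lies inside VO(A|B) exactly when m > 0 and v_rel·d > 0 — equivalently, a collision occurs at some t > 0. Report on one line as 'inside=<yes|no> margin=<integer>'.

d = (8, 13),  |d|² = 233;  R = 7+8 = 15,  c = 233−15² = 8
v_rel = (13, -3),  |v_rel|² = 178;  v_rel·d = (13)·(8) + (-3)·(13) = 65
178·t² − 130·t + 8 = 0  ⇒  m = 65² − 178·8 = 2801
m = 2801 > 0,  v_rel·d = 65 > 0  ⇒  inside

inside=yes margin=2801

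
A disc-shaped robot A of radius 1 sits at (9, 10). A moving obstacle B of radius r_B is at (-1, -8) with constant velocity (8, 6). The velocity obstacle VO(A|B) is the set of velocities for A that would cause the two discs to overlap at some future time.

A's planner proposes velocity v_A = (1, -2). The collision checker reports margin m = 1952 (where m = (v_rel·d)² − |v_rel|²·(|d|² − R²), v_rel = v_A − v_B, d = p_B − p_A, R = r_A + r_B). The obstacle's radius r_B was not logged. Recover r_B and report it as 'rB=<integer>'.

m = 1952
d = (-10, -18);  v_rel = (-7, -8),  |v_rel|² = 113
v_rel×d = (-7)·(-18) − (-8)·(-10) = 46
since m = R²·113 − 46²:  R² = (2116 + 1952) / 113 = 36
R = √36 = 6  ⇒  r_B = 6 − 1 = 5

rB=5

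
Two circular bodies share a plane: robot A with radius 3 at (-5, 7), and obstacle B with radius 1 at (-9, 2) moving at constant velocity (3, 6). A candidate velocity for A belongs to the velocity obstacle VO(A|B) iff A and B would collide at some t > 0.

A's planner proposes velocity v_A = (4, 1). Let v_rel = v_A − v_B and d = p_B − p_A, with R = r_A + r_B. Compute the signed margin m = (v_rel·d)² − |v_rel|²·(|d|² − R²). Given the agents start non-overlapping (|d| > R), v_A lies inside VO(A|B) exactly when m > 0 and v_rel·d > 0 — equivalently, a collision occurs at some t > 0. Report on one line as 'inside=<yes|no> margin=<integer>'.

d = (-4, -5),  |d|² = 41;  R = 3+1 = 4,  c = 41−4² = 25
v_rel = (1, -5),  |v_rel|² = 26;  v_rel·d = (1)·(-4) + (-5)·(-5) = 21
26·t² − 42·t + 25 = 0  ⇒  m = 21² − 26·25 = -209
m = -209 < 0,  v_rel·d = 21 > 0  ⇒  outside

inside=no margin=-209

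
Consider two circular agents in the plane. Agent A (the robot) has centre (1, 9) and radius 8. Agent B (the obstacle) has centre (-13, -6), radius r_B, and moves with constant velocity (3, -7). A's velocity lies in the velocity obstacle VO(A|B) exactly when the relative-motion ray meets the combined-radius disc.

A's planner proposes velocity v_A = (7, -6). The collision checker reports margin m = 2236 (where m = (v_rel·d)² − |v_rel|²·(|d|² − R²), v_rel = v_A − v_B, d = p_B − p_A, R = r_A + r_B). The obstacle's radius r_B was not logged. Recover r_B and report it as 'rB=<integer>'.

m = 2236
d = (-14, -15);  v_rel = (4, 1),  |v_rel|² = 17
v_rel×d = (4)·(-15) − (1)·(-14) = -46
since m = R²·17 − (-46)²:  R² = (2116 + 2236) / 17 = 256
R = √256 = 16  ⇒  r_B = 16 − 8 = 8

rB=8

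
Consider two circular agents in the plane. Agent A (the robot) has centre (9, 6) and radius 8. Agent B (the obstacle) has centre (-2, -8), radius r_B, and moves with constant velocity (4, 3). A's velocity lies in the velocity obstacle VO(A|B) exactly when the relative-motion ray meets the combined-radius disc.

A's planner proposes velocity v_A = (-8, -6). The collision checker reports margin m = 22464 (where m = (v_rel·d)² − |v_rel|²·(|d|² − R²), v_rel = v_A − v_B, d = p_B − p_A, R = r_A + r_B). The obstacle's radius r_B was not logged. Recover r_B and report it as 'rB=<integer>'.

m = 22464
d = (-11, -14);  v_rel = (-12, -9),  |v_rel|² = 225
v_rel×d = (-12)·(-14) − (-9)·(-11) = 69
since m = R²·225 − 69²:  R² = (4761 + 22464) / 225 = 121
R = √121 = 11  ⇒  r_B = 11 − 8 = 3

rB=3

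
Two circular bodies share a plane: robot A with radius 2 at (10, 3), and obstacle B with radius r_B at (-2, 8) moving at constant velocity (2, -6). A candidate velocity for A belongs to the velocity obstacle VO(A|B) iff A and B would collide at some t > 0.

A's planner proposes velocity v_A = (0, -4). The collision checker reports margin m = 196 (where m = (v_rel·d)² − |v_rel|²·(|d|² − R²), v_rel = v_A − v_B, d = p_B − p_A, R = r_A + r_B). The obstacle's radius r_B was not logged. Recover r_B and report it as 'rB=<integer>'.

m = 196
d = (-12, 5);  v_rel = (-2, 2),  |v_rel|² = 8
v_rel×d = (-2)·(5) − (2)·(-12) = 14
since m = R²·8 − 14²:  R² = (196 + 196) / 8 = 49
R = √49 = 7  ⇒  r_B = 7 − 2 = 5

rB=5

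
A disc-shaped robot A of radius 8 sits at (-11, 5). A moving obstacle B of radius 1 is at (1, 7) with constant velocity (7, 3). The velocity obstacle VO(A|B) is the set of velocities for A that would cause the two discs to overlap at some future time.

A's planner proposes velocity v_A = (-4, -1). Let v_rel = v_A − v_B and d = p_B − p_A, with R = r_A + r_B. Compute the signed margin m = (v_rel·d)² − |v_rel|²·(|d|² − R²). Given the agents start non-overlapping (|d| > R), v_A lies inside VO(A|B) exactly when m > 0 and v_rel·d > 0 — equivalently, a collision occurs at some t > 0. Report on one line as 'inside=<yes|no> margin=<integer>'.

d = (12, 2),  |d|² = 148;  R = 8+1 = 9,  c = 148−9² = 67
v_rel = (-11, -4),  |v_rel|² = 137;  v_rel·d = (-11)·(12) + (-4)·(2) = -140
137·t² + 280·t + 67 = 0  ⇒  m = (-140)² − 137·67 = 10421
m = 10421 > 0,  v_rel·d = -140 < 0  ⇒  outside

inside=no margin=10421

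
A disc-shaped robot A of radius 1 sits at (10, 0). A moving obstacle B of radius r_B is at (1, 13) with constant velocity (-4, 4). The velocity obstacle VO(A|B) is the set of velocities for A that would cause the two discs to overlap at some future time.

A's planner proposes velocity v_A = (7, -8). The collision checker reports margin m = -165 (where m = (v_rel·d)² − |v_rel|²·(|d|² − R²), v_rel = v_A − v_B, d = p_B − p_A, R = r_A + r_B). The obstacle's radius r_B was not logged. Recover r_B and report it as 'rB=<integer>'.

m = -165
d = (-9, 13);  v_rel = (11, -12),  |v_rel|² = 265
v_rel×d = (11)·(13) − (-12)·(-9) = 35
since m = R²·265 − 35²:  R² = (1225 + -165) / 265 = 4
R = √4 = 2  ⇒  r_B = 2 − 1 = 1

rB=1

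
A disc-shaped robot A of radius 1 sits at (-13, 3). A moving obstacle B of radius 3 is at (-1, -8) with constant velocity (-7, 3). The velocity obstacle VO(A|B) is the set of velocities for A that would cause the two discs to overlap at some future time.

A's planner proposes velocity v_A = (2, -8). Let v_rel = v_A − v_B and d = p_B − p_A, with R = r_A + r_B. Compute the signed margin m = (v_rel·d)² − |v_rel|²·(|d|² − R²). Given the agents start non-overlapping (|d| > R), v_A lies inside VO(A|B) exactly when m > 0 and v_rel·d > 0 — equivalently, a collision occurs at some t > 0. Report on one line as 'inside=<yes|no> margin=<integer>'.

d = (12, -11),  |d|² = 265;  R = 1+3 = 4,  c = 265−4² = 249
v_rel = (9, -11),  |v_rel|² = 202;  v_rel·d = (9)·(12) + (-11)·(-11) = 229
202·t² − 458·t + 249 = 0  ⇒  m = 229² − 202·249 = 2143
m = 2143 > 0,  v_rel·d = 229 > 0  ⇒  inside

inside=yes margin=2143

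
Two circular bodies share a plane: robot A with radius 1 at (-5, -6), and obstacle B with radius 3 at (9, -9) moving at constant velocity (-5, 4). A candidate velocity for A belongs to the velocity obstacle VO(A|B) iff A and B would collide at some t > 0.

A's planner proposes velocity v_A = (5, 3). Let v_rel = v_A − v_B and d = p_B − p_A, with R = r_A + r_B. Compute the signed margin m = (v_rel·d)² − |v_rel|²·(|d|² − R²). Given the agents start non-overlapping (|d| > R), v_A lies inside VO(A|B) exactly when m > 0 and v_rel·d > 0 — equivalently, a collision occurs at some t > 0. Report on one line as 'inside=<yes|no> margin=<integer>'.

d = (14, -3),  |d|² = 205;  R = 1+3 = 4,  c = 205−4² = 189
v_rel = (10, -1),  |v_rel|² = 101;  v_rel·d = (10)·(14) + (-1)·(-3) = 143
101·t² − 286·t + 189 = 0  ⇒  m = 143² − 101·189 = 1360
m = 1360 > 0,  v_rel·d = 143 > 0  ⇒  inside

inside=yes margin=1360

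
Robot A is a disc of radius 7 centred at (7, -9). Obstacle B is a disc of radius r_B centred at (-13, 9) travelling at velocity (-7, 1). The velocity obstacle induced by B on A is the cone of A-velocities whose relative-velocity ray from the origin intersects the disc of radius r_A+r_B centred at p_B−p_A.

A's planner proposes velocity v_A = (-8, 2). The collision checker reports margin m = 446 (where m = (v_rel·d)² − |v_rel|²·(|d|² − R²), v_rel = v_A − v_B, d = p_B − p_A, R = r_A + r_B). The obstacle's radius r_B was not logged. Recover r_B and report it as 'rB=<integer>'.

m = 446
d = (-20, 18);  v_rel = (-1, 1),  |v_rel|² = 2
v_rel×d = (-1)·(18) − (1)·(-20) = 2
since m = R²·2 − 2²:  R² = (4 + 446) / 2 = 225
R = √225 = 15  ⇒  r_B = 15 − 7 = 8

rB=8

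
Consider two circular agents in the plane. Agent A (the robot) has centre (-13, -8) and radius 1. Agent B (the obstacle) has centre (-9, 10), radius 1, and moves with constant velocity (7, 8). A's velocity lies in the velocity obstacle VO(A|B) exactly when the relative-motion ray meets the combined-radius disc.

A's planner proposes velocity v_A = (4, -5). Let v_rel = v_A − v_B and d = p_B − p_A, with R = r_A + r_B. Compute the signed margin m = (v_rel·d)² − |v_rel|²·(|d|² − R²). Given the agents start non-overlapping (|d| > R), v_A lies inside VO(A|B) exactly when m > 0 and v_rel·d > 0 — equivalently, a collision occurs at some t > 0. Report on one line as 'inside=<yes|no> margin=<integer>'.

d = (4, 18),  |d|² = 340;  R = 1+1 = 2,  c = 340−2² = 336
v_rel = (-3, -13),  |v_rel|² = 178;  v_rel·d = (-3)·(4) + (-13)·(18) = -246
178·t² + 492·t + 336 = 0  ⇒  m = (-246)² − 178·336 = 708
m = 708 > 0,  v_rel·d = -246 < 0  ⇒  outside

inside=no margin=708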